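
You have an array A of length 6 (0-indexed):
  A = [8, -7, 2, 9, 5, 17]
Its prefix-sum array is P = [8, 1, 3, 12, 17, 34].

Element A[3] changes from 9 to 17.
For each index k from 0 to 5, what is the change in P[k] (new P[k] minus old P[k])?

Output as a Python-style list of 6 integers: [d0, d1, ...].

Answer: [0, 0, 0, 8, 8, 8]

Derivation:
Element change: A[3] 9 -> 17, delta = 8
For k < 3: P[k] unchanged, delta_P[k] = 0
For k >= 3: P[k] shifts by exactly 8
Delta array: [0, 0, 0, 8, 8, 8]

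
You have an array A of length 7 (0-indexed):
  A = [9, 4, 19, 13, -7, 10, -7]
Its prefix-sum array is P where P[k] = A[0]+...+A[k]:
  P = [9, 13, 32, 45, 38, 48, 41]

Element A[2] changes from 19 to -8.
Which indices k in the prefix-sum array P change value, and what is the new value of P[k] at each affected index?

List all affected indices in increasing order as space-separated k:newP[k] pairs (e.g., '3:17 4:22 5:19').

Answer: 2:5 3:18 4:11 5:21 6:14

Derivation:
P[k] = A[0] + ... + A[k]
P[k] includes A[2] iff k >= 2
Affected indices: 2, 3, ..., 6; delta = -27
  P[2]: 32 + -27 = 5
  P[3]: 45 + -27 = 18
  P[4]: 38 + -27 = 11
  P[5]: 48 + -27 = 21
  P[6]: 41 + -27 = 14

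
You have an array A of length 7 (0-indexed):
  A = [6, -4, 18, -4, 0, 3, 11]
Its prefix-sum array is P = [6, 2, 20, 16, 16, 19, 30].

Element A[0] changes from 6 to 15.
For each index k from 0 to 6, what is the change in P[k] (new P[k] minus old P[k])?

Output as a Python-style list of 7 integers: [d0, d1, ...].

Element change: A[0] 6 -> 15, delta = 9
For k < 0: P[k] unchanged, delta_P[k] = 0
For k >= 0: P[k] shifts by exactly 9
Delta array: [9, 9, 9, 9, 9, 9, 9]

Answer: [9, 9, 9, 9, 9, 9, 9]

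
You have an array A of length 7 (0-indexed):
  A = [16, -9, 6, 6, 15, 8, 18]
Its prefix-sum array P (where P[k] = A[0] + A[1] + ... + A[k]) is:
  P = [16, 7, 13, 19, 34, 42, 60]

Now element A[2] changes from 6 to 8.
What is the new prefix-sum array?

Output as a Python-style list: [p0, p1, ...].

Change: A[2] 6 -> 8, delta = 2
P[k] for k < 2: unchanged (A[2] not included)
P[k] for k >= 2: shift by delta = 2
  P[0] = 16 + 0 = 16
  P[1] = 7 + 0 = 7
  P[2] = 13 + 2 = 15
  P[3] = 19 + 2 = 21
  P[4] = 34 + 2 = 36
  P[5] = 42 + 2 = 44
  P[6] = 60 + 2 = 62

Answer: [16, 7, 15, 21, 36, 44, 62]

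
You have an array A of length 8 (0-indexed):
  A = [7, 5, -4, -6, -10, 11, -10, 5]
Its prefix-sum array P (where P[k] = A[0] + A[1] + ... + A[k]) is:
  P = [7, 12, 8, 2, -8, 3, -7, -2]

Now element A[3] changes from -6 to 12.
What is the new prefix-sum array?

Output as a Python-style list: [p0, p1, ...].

Change: A[3] -6 -> 12, delta = 18
P[k] for k < 3: unchanged (A[3] not included)
P[k] for k >= 3: shift by delta = 18
  P[0] = 7 + 0 = 7
  P[1] = 12 + 0 = 12
  P[2] = 8 + 0 = 8
  P[3] = 2 + 18 = 20
  P[4] = -8 + 18 = 10
  P[5] = 3 + 18 = 21
  P[6] = -7 + 18 = 11
  P[7] = -2 + 18 = 16

Answer: [7, 12, 8, 20, 10, 21, 11, 16]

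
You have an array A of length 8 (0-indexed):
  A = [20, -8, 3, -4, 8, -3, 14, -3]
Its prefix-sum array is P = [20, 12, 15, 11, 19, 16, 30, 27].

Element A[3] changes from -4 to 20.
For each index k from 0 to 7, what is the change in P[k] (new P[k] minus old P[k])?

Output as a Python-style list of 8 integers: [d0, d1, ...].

Element change: A[3] -4 -> 20, delta = 24
For k < 3: P[k] unchanged, delta_P[k] = 0
For k >= 3: P[k] shifts by exactly 24
Delta array: [0, 0, 0, 24, 24, 24, 24, 24]

Answer: [0, 0, 0, 24, 24, 24, 24, 24]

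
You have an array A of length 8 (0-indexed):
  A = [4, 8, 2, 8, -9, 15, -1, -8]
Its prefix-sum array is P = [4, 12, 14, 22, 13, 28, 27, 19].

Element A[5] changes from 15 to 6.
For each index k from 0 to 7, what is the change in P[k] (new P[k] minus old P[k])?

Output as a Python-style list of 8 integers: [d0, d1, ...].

Element change: A[5] 15 -> 6, delta = -9
For k < 5: P[k] unchanged, delta_P[k] = 0
For k >= 5: P[k] shifts by exactly -9
Delta array: [0, 0, 0, 0, 0, -9, -9, -9]

Answer: [0, 0, 0, 0, 0, -9, -9, -9]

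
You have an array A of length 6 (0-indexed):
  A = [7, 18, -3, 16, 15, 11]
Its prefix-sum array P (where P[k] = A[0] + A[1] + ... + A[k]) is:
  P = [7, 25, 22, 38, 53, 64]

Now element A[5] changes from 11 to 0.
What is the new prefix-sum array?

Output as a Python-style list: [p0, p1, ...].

Answer: [7, 25, 22, 38, 53, 53]

Derivation:
Change: A[5] 11 -> 0, delta = -11
P[k] for k < 5: unchanged (A[5] not included)
P[k] for k >= 5: shift by delta = -11
  P[0] = 7 + 0 = 7
  P[1] = 25 + 0 = 25
  P[2] = 22 + 0 = 22
  P[3] = 38 + 0 = 38
  P[4] = 53 + 0 = 53
  P[5] = 64 + -11 = 53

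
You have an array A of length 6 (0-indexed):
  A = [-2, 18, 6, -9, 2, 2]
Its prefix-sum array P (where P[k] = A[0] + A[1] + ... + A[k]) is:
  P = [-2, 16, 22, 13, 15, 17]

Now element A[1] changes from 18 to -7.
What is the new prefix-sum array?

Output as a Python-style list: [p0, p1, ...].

Change: A[1] 18 -> -7, delta = -25
P[k] for k < 1: unchanged (A[1] not included)
P[k] for k >= 1: shift by delta = -25
  P[0] = -2 + 0 = -2
  P[1] = 16 + -25 = -9
  P[2] = 22 + -25 = -3
  P[3] = 13 + -25 = -12
  P[4] = 15 + -25 = -10
  P[5] = 17 + -25 = -8

Answer: [-2, -9, -3, -12, -10, -8]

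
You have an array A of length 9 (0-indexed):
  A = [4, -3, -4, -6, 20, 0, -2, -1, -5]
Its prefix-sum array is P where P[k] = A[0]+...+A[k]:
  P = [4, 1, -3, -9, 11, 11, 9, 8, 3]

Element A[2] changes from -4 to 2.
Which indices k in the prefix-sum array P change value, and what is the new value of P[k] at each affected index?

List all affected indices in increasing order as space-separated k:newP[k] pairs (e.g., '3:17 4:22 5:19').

P[k] = A[0] + ... + A[k]
P[k] includes A[2] iff k >= 2
Affected indices: 2, 3, ..., 8; delta = 6
  P[2]: -3 + 6 = 3
  P[3]: -9 + 6 = -3
  P[4]: 11 + 6 = 17
  P[5]: 11 + 6 = 17
  P[6]: 9 + 6 = 15
  P[7]: 8 + 6 = 14
  P[8]: 3 + 6 = 9

Answer: 2:3 3:-3 4:17 5:17 6:15 7:14 8:9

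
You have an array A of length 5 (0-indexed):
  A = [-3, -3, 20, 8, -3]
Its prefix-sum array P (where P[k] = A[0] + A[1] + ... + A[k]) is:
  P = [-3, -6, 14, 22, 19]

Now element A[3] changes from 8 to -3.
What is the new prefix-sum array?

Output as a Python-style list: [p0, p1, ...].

Answer: [-3, -6, 14, 11, 8]

Derivation:
Change: A[3] 8 -> -3, delta = -11
P[k] for k < 3: unchanged (A[3] not included)
P[k] for k >= 3: shift by delta = -11
  P[0] = -3 + 0 = -3
  P[1] = -6 + 0 = -6
  P[2] = 14 + 0 = 14
  P[3] = 22 + -11 = 11
  P[4] = 19 + -11 = 8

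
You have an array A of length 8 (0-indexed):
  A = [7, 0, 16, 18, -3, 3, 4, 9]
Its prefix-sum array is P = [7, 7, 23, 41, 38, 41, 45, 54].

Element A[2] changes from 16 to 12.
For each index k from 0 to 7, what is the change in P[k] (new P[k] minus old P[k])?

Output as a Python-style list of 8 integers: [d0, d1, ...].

Element change: A[2] 16 -> 12, delta = -4
For k < 2: P[k] unchanged, delta_P[k] = 0
For k >= 2: P[k] shifts by exactly -4
Delta array: [0, 0, -4, -4, -4, -4, -4, -4]

Answer: [0, 0, -4, -4, -4, -4, -4, -4]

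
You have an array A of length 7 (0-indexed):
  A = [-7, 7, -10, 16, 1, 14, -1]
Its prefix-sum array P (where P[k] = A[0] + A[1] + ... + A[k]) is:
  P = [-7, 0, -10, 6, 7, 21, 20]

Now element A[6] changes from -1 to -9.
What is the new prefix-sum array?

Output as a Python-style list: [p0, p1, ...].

Answer: [-7, 0, -10, 6, 7, 21, 12]

Derivation:
Change: A[6] -1 -> -9, delta = -8
P[k] for k < 6: unchanged (A[6] not included)
P[k] for k >= 6: shift by delta = -8
  P[0] = -7 + 0 = -7
  P[1] = 0 + 0 = 0
  P[2] = -10 + 0 = -10
  P[3] = 6 + 0 = 6
  P[4] = 7 + 0 = 7
  P[5] = 21 + 0 = 21
  P[6] = 20 + -8 = 12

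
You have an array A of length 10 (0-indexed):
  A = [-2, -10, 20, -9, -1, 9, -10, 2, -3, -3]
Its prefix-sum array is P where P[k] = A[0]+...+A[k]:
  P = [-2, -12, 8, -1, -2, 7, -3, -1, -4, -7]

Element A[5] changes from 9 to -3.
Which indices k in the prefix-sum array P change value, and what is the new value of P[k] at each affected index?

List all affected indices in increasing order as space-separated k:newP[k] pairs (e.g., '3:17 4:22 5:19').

P[k] = A[0] + ... + A[k]
P[k] includes A[5] iff k >= 5
Affected indices: 5, 6, ..., 9; delta = -12
  P[5]: 7 + -12 = -5
  P[6]: -3 + -12 = -15
  P[7]: -1 + -12 = -13
  P[8]: -4 + -12 = -16
  P[9]: -7 + -12 = -19

Answer: 5:-5 6:-15 7:-13 8:-16 9:-19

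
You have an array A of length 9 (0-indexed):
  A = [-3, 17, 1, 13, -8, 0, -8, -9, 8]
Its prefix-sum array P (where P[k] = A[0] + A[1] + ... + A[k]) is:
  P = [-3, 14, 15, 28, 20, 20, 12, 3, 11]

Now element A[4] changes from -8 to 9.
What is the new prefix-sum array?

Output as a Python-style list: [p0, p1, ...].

Answer: [-3, 14, 15, 28, 37, 37, 29, 20, 28]

Derivation:
Change: A[4] -8 -> 9, delta = 17
P[k] for k < 4: unchanged (A[4] not included)
P[k] for k >= 4: shift by delta = 17
  P[0] = -3 + 0 = -3
  P[1] = 14 + 0 = 14
  P[2] = 15 + 0 = 15
  P[3] = 28 + 0 = 28
  P[4] = 20 + 17 = 37
  P[5] = 20 + 17 = 37
  P[6] = 12 + 17 = 29
  P[7] = 3 + 17 = 20
  P[8] = 11 + 17 = 28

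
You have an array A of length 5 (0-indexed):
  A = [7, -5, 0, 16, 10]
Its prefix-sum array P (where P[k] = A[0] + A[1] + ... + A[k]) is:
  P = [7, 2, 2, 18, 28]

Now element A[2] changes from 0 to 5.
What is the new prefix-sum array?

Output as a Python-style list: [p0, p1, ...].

Change: A[2] 0 -> 5, delta = 5
P[k] for k < 2: unchanged (A[2] not included)
P[k] for k >= 2: shift by delta = 5
  P[0] = 7 + 0 = 7
  P[1] = 2 + 0 = 2
  P[2] = 2 + 5 = 7
  P[3] = 18 + 5 = 23
  P[4] = 28 + 5 = 33

Answer: [7, 2, 7, 23, 33]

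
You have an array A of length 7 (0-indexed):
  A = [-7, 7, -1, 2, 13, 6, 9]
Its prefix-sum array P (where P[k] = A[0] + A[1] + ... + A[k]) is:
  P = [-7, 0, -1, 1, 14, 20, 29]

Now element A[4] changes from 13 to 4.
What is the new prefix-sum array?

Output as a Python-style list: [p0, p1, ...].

Answer: [-7, 0, -1, 1, 5, 11, 20]

Derivation:
Change: A[4] 13 -> 4, delta = -9
P[k] for k < 4: unchanged (A[4] not included)
P[k] for k >= 4: shift by delta = -9
  P[0] = -7 + 0 = -7
  P[1] = 0 + 0 = 0
  P[2] = -1 + 0 = -1
  P[3] = 1 + 0 = 1
  P[4] = 14 + -9 = 5
  P[5] = 20 + -9 = 11
  P[6] = 29 + -9 = 20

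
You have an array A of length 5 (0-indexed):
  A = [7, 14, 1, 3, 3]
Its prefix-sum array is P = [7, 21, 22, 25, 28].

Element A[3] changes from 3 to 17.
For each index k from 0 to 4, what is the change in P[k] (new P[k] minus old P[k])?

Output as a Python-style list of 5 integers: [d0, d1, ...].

Element change: A[3] 3 -> 17, delta = 14
For k < 3: P[k] unchanged, delta_P[k] = 0
For k >= 3: P[k] shifts by exactly 14
Delta array: [0, 0, 0, 14, 14]

Answer: [0, 0, 0, 14, 14]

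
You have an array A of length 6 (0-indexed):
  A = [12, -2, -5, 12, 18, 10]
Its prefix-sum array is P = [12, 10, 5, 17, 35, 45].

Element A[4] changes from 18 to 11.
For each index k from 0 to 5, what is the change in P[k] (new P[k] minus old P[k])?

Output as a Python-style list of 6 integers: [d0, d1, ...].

Answer: [0, 0, 0, 0, -7, -7]

Derivation:
Element change: A[4] 18 -> 11, delta = -7
For k < 4: P[k] unchanged, delta_P[k] = 0
For k >= 4: P[k] shifts by exactly -7
Delta array: [0, 0, 0, 0, -7, -7]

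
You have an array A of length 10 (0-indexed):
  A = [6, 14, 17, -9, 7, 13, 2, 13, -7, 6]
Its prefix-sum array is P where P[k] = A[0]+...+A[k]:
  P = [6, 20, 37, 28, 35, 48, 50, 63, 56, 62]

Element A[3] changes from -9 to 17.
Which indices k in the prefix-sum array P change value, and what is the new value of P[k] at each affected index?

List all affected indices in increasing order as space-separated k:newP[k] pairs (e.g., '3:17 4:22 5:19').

P[k] = A[0] + ... + A[k]
P[k] includes A[3] iff k >= 3
Affected indices: 3, 4, ..., 9; delta = 26
  P[3]: 28 + 26 = 54
  P[4]: 35 + 26 = 61
  P[5]: 48 + 26 = 74
  P[6]: 50 + 26 = 76
  P[7]: 63 + 26 = 89
  P[8]: 56 + 26 = 82
  P[9]: 62 + 26 = 88

Answer: 3:54 4:61 5:74 6:76 7:89 8:82 9:88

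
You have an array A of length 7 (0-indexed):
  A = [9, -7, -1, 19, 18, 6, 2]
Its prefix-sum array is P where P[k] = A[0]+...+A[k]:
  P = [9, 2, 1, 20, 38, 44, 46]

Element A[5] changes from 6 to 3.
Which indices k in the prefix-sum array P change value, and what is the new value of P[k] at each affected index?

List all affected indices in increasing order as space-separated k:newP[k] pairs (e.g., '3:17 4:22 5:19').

Answer: 5:41 6:43

Derivation:
P[k] = A[0] + ... + A[k]
P[k] includes A[5] iff k >= 5
Affected indices: 5, 6, ..., 6; delta = -3
  P[5]: 44 + -3 = 41
  P[6]: 46 + -3 = 43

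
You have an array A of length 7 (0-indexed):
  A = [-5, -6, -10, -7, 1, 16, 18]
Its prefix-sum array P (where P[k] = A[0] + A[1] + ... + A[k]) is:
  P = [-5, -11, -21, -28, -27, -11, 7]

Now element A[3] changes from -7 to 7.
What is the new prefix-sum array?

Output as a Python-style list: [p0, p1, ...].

Answer: [-5, -11, -21, -14, -13, 3, 21]

Derivation:
Change: A[3] -7 -> 7, delta = 14
P[k] for k < 3: unchanged (A[3] not included)
P[k] for k >= 3: shift by delta = 14
  P[0] = -5 + 0 = -5
  P[1] = -11 + 0 = -11
  P[2] = -21 + 0 = -21
  P[3] = -28 + 14 = -14
  P[4] = -27 + 14 = -13
  P[5] = -11 + 14 = 3
  P[6] = 7 + 14 = 21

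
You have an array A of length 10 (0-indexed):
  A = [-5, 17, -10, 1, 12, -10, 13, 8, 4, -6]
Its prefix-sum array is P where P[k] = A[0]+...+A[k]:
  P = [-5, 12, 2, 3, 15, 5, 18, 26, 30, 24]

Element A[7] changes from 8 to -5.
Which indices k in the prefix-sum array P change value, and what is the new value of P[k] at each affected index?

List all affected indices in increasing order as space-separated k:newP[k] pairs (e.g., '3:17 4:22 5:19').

Answer: 7:13 8:17 9:11

Derivation:
P[k] = A[0] + ... + A[k]
P[k] includes A[7] iff k >= 7
Affected indices: 7, 8, ..., 9; delta = -13
  P[7]: 26 + -13 = 13
  P[8]: 30 + -13 = 17
  P[9]: 24 + -13 = 11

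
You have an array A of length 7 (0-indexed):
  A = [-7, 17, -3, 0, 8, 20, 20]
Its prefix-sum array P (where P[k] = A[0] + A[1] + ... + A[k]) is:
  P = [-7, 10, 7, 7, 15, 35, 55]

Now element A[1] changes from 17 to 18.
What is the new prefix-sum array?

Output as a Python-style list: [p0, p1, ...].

Answer: [-7, 11, 8, 8, 16, 36, 56]

Derivation:
Change: A[1] 17 -> 18, delta = 1
P[k] for k < 1: unchanged (A[1] not included)
P[k] for k >= 1: shift by delta = 1
  P[0] = -7 + 0 = -7
  P[1] = 10 + 1 = 11
  P[2] = 7 + 1 = 8
  P[3] = 7 + 1 = 8
  P[4] = 15 + 1 = 16
  P[5] = 35 + 1 = 36
  P[6] = 55 + 1 = 56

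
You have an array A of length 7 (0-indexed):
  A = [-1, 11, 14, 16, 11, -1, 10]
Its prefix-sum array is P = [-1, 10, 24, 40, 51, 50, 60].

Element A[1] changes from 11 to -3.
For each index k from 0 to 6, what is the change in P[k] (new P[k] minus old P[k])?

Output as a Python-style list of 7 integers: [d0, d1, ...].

Answer: [0, -14, -14, -14, -14, -14, -14]

Derivation:
Element change: A[1] 11 -> -3, delta = -14
For k < 1: P[k] unchanged, delta_P[k] = 0
For k >= 1: P[k] shifts by exactly -14
Delta array: [0, -14, -14, -14, -14, -14, -14]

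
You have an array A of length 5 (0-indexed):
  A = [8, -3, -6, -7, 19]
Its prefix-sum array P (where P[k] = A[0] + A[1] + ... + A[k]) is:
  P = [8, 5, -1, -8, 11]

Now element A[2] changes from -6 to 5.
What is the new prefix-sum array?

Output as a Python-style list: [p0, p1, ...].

Answer: [8, 5, 10, 3, 22]

Derivation:
Change: A[2] -6 -> 5, delta = 11
P[k] for k < 2: unchanged (A[2] not included)
P[k] for k >= 2: shift by delta = 11
  P[0] = 8 + 0 = 8
  P[1] = 5 + 0 = 5
  P[2] = -1 + 11 = 10
  P[3] = -8 + 11 = 3
  P[4] = 11 + 11 = 22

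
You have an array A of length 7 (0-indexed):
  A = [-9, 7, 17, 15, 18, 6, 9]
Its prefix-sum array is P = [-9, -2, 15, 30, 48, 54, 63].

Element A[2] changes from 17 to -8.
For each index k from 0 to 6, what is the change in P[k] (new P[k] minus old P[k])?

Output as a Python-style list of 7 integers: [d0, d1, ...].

Element change: A[2] 17 -> -8, delta = -25
For k < 2: P[k] unchanged, delta_P[k] = 0
For k >= 2: P[k] shifts by exactly -25
Delta array: [0, 0, -25, -25, -25, -25, -25]

Answer: [0, 0, -25, -25, -25, -25, -25]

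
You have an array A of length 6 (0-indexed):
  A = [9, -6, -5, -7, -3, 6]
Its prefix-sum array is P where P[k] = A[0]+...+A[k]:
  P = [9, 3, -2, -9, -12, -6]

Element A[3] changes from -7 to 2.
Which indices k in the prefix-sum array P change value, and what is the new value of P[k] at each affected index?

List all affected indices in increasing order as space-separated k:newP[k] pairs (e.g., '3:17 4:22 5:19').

P[k] = A[0] + ... + A[k]
P[k] includes A[3] iff k >= 3
Affected indices: 3, 4, ..., 5; delta = 9
  P[3]: -9 + 9 = 0
  P[4]: -12 + 9 = -3
  P[5]: -6 + 9 = 3

Answer: 3:0 4:-3 5:3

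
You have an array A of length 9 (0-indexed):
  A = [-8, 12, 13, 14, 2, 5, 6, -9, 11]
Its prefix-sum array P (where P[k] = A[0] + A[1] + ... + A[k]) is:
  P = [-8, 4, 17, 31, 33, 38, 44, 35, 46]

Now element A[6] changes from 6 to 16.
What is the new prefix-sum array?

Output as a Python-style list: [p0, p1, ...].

Change: A[6] 6 -> 16, delta = 10
P[k] for k < 6: unchanged (A[6] not included)
P[k] for k >= 6: shift by delta = 10
  P[0] = -8 + 0 = -8
  P[1] = 4 + 0 = 4
  P[2] = 17 + 0 = 17
  P[3] = 31 + 0 = 31
  P[4] = 33 + 0 = 33
  P[5] = 38 + 0 = 38
  P[6] = 44 + 10 = 54
  P[7] = 35 + 10 = 45
  P[8] = 46 + 10 = 56

Answer: [-8, 4, 17, 31, 33, 38, 54, 45, 56]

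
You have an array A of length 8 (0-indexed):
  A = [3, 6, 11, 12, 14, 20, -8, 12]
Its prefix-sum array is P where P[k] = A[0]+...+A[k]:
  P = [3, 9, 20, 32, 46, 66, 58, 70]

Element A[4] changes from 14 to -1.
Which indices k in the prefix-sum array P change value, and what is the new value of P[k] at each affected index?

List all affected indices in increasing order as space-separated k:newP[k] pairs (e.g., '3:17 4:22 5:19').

P[k] = A[0] + ... + A[k]
P[k] includes A[4] iff k >= 4
Affected indices: 4, 5, ..., 7; delta = -15
  P[4]: 46 + -15 = 31
  P[5]: 66 + -15 = 51
  P[6]: 58 + -15 = 43
  P[7]: 70 + -15 = 55

Answer: 4:31 5:51 6:43 7:55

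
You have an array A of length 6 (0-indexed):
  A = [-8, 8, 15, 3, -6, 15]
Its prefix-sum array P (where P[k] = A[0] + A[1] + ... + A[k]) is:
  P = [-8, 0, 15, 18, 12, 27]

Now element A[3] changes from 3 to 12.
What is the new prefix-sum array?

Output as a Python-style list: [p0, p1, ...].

Answer: [-8, 0, 15, 27, 21, 36]

Derivation:
Change: A[3] 3 -> 12, delta = 9
P[k] for k < 3: unchanged (A[3] not included)
P[k] for k >= 3: shift by delta = 9
  P[0] = -8 + 0 = -8
  P[1] = 0 + 0 = 0
  P[2] = 15 + 0 = 15
  P[3] = 18 + 9 = 27
  P[4] = 12 + 9 = 21
  P[5] = 27 + 9 = 36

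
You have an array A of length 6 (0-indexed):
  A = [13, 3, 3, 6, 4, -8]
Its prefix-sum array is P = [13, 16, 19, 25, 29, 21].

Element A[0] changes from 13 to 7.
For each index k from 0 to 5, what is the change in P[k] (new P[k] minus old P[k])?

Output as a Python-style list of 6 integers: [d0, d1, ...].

Answer: [-6, -6, -6, -6, -6, -6]

Derivation:
Element change: A[0] 13 -> 7, delta = -6
For k < 0: P[k] unchanged, delta_P[k] = 0
For k >= 0: P[k] shifts by exactly -6
Delta array: [-6, -6, -6, -6, -6, -6]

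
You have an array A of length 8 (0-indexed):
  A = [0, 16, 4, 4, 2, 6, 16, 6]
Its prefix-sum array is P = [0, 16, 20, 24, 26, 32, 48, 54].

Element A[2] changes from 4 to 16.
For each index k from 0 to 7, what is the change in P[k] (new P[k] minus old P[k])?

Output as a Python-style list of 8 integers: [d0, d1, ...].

Element change: A[2] 4 -> 16, delta = 12
For k < 2: P[k] unchanged, delta_P[k] = 0
For k >= 2: P[k] shifts by exactly 12
Delta array: [0, 0, 12, 12, 12, 12, 12, 12]

Answer: [0, 0, 12, 12, 12, 12, 12, 12]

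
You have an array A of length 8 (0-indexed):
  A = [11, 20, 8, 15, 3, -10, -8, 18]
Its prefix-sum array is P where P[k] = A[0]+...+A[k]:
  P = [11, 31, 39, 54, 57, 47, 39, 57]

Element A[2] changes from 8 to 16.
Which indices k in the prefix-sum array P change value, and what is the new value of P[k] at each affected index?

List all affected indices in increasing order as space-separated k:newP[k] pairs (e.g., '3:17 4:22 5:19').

Answer: 2:47 3:62 4:65 5:55 6:47 7:65

Derivation:
P[k] = A[0] + ... + A[k]
P[k] includes A[2] iff k >= 2
Affected indices: 2, 3, ..., 7; delta = 8
  P[2]: 39 + 8 = 47
  P[3]: 54 + 8 = 62
  P[4]: 57 + 8 = 65
  P[5]: 47 + 8 = 55
  P[6]: 39 + 8 = 47
  P[7]: 57 + 8 = 65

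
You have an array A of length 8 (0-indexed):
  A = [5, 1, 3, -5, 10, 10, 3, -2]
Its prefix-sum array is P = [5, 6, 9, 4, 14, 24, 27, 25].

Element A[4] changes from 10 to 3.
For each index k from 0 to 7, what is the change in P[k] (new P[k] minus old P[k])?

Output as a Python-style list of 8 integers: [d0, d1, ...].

Answer: [0, 0, 0, 0, -7, -7, -7, -7]

Derivation:
Element change: A[4] 10 -> 3, delta = -7
For k < 4: P[k] unchanged, delta_P[k] = 0
For k >= 4: P[k] shifts by exactly -7
Delta array: [0, 0, 0, 0, -7, -7, -7, -7]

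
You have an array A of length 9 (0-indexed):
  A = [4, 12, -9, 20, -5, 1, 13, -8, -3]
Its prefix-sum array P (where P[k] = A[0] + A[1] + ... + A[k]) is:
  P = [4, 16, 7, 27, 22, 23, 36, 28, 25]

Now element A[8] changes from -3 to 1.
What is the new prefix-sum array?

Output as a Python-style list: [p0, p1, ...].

Answer: [4, 16, 7, 27, 22, 23, 36, 28, 29]

Derivation:
Change: A[8] -3 -> 1, delta = 4
P[k] for k < 8: unchanged (A[8] not included)
P[k] for k >= 8: shift by delta = 4
  P[0] = 4 + 0 = 4
  P[1] = 16 + 0 = 16
  P[2] = 7 + 0 = 7
  P[3] = 27 + 0 = 27
  P[4] = 22 + 0 = 22
  P[5] = 23 + 0 = 23
  P[6] = 36 + 0 = 36
  P[7] = 28 + 0 = 28
  P[8] = 25 + 4 = 29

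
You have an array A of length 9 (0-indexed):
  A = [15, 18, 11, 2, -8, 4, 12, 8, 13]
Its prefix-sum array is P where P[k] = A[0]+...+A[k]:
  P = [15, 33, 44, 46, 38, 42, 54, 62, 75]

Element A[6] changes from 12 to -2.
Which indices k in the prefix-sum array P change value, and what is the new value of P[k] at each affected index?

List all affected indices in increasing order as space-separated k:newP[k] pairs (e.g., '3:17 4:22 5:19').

Answer: 6:40 7:48 8:61

Derivation:
P[k] = A[0] + ... + A[k]
P[k] includes A[6] iff k >= 6
Affected indices: 6, 7, ..., 8; delta = -14
  P[6]: 54 + -14 = 40
  P[7]: 62 + -14 = 48
  P[8]: 75 + -14 = 61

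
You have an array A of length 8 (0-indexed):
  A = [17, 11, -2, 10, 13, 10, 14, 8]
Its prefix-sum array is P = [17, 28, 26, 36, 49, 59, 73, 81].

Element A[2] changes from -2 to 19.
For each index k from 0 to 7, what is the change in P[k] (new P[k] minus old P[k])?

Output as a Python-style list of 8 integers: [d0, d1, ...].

Element change: A[2] -2 -> 19, delta = 21
For k < 2: P[k] unchanged, delta_P[k] = 0
For k >= 2: P[k] shifts by exactly 21
Delta array: [0, 0, 21, 21, 21, 21, 21, 21]

Answer: [0, 0, 21, 21, 21, 21, 21, 21]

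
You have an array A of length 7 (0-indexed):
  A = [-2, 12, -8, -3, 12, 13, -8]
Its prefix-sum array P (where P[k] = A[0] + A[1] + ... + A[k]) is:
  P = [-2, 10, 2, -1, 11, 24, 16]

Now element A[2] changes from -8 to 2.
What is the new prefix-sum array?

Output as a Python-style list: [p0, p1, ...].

Change: A[2] -8 -> 2, delta = 10
P[k] for k < 2: unchanged (A[2] not included)
P[k] for k >= 2: shift by delta = 10
  P[0] = -2 + 0 = -2
  P[1] = 10 + 0 = 10
  P[2] = 2 + 10 = 12
  P[3] = -1 + 10 = 9
  P[4] = 11 + 10 = 21
  P[5] = 24 + 10 = 34
  P[6] = 16 + 10 = 26

Answer: [-2, 10, 12, 9, 21, 34, 26]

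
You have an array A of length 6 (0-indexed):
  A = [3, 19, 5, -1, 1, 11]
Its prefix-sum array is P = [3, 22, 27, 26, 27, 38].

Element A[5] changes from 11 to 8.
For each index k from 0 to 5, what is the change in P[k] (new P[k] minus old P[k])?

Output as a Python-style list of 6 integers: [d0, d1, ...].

Answer: [0, 0, 0, 0, 0, -3]

Derivation:
Element change: A[5] 11 -> 8, delta = -3
For k < 5: P[k] unchanged, delta_P[k] = 0
For k >= 5: P[k] shifts by exactly -3
Delta array: [0, 0, 0, 0, 0, -3]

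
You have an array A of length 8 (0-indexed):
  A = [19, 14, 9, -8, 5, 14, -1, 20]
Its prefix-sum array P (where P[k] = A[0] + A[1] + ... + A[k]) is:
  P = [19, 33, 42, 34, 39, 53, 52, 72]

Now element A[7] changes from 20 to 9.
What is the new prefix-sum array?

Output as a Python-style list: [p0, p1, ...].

Answer: [19, 33, 42, 34, 39, 53, 52, 61]

Derivation:
Change: A[7] 20 -> 9, delta = -11
P[k] for k < 7: unchanged (A[7] not included)
P[k] for k >= 7: shift by delta = -11
  P[0] = 19 + 0 = 19
  P[1] = 33 + 0 = 33
  P[2] = 42 + 0 = 42
  P[3] = 34 + 0 = 34
  P[4] = 39 + 0 = 39
  P[5] = 53 + 0 = 53
  P[6] = 52 + 0 = 52
  P[7] = 72 + -11 = 61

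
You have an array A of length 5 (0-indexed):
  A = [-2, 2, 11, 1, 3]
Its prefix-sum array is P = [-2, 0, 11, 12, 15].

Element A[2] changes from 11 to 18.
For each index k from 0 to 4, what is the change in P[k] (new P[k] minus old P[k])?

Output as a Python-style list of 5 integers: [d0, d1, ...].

Answer: [0, 0, 7, 7, 7]

Derivation:
Element change: A[2] 11 -> 18, delta = 7
For k < 2: P[k] unchanged, delta_P[k] = 0
For k >= 2: P[k] shifts by exactly 7
Delta array: [0, 0, 7, 7, 7]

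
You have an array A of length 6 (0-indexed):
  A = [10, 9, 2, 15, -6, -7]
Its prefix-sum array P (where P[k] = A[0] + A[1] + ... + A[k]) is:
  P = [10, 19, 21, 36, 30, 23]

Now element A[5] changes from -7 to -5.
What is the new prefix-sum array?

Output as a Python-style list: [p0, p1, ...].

Change: A[5] -7 -> -5, delta = 2
P[k] for k < 5: unchanged (A[5] not included)
P[k] for k >= 5: shift by delta = 2
  P[0] = 10 + 0 = 10
  P[1] = 19 + 0 = 19
  P[2] = 21 + 0 = 21
  P[3] = 36 + 0 = 36
  P[4] = 30 + 0 = 30
  P[5] = 23 + 2 = 25

Answer: [10, 19, 21, 36, 30, 25]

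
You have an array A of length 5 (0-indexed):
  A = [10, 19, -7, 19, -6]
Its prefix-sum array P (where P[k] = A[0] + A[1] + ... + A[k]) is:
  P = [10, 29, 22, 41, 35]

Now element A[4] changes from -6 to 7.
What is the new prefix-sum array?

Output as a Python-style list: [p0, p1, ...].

Change: A[4] -6 -> 7, delta = 13
P[k] for k < 4: unchanged (A[4] not included)
P[k] for k >= 4: shift by delta = 13
  P[0] = 10 + 0 = 10
  P[1] = 29 + 0 = 29
  P[2] = 22 + 0 = 22
  P[3] = 41 + 0 = 41
  P[4] = 35 + 13 = 48

Answer: [10, 29, 22, 41, 48]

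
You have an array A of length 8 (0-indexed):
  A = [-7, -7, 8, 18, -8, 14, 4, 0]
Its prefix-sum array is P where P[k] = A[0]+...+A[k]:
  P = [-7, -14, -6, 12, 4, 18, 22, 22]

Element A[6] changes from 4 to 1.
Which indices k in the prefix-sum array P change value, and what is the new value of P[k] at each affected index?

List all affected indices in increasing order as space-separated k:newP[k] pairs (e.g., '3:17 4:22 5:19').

P[k] = A[0] + ... + A[k]
P[k] includes A[6] iff k >= 6
Affected indices: 6, 7, ..., 7; delta = -3
  P[6]: 22 + -3 = 19
  P[7]: 22 + -3 = 19

Answer: 6:19 7:19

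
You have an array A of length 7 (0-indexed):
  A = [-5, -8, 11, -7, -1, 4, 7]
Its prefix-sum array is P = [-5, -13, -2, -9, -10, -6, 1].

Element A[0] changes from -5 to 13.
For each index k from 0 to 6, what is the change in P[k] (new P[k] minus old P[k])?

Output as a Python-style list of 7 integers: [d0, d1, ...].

Element change: A[0] -5 -> 13, delta = 18
For k < 0: P[k] unchanged, delta_P[k] = 0
For k >= 0: P[k] shifts by exactly 18
Delta array: [18, 18, 18, 18, 18, 18, 18]

Answer: [18, 18, 18, 18, 18, 18, 18]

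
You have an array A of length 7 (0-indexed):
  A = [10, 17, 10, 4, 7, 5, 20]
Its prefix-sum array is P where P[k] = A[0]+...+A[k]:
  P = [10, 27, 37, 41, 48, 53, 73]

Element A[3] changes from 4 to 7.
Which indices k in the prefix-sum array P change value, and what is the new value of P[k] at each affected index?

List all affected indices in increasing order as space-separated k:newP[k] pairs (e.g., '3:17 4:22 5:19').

P[k] = A[0] + ... + A[k]
P[k] includes A[3] iff k >= 3
Affected indices: 3, 4, ..., 6; delta = 3
  P[3]: 41 + 3 = 44
  P[4]: 48 + 3 = 51
  P[5]: 53 + 3 = 56
  P[6]: 73 + 3 = 76

Answer: 3:44 4:51 5:56 6:76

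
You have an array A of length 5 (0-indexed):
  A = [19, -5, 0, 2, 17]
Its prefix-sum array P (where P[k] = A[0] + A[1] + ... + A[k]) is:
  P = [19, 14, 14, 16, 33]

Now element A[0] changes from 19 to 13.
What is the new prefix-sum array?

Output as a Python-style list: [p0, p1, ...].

Answer: [13, 8, 8, 10, 27]

Derivation:
Change: A[0] 19 -> 13, delta = -6
P[k] for k < 0: unchanged (A[0] not included)
P[k] for k >= 0: shift by delta = -6
  P[0] = 19 + -6 = 13
  P[1] = 14 + -6 = 8
  P[2] = 14 + -6 = 8
  P[3] = 16 + -6 = 10
  P[4] = 33 + -6 = 27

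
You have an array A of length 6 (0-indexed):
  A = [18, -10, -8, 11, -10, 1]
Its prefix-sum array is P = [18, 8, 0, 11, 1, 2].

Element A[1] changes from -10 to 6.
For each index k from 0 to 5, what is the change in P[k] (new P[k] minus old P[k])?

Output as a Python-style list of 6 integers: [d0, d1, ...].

Element change: A[1] -10 -> 6, delta = 16
For k < 1: P[k] unchanged, delta_P[k] = 0
For k >= 1: P[k] shifts by exactly 16
Delta array: [0, 16, 16, 16, 16, 16]

Answer: [0, 16, 16, 16, 16, 16]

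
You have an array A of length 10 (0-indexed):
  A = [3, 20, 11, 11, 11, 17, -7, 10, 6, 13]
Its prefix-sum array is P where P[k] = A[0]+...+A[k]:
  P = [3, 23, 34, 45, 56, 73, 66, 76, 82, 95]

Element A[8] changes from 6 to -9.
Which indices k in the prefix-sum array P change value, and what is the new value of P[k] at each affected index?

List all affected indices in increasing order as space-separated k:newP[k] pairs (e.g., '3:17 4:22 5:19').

Answer: 8:67 9:80

Derivation:
P[k] = A[0] + ... + A[k]
P[k] includes A[8] iff k >= 8
Affected indices: 8, 9, ..., 9; delta = -15
  P[8]: 82 + -15 = 67
  P[9]: 95 + -15 = 80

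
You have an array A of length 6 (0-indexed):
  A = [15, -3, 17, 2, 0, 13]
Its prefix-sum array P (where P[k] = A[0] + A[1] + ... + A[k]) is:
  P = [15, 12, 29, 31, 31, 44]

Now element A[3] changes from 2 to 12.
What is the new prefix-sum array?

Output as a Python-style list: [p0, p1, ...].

Answer: [15, 12, 29, 41, 41, 54]

Derivation:
Change: A[3] 2 -> 12, delta = 10
P[k] for k < 3: unchanged (A[3] not included)
P[k] for k >= 3: shift by delta = 10
  P[0] = 15 + 0 = 15
  P[1] = 12 + 0 = 12
  P[2] = 29 + 0 = 29
  P[3] = 31 + 10 = 41
  P[4] = 31 + 10 = 41
  P[5] = 44 + 10 = 54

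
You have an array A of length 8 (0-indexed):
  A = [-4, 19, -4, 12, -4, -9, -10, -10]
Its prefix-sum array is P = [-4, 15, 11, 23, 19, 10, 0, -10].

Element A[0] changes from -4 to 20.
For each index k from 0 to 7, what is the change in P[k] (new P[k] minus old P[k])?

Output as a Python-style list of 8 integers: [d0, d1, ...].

Answer: [24, 24, 24, 24, 24, 24, 24, 24]

Derivation:
Element change: A[0] -4 -> 20, delta = 24
For k < 0: P[k] unchanged, delta_P[k] = 0
For k >= 0: P[k] shifts by exactly 24
Delta array: [24, 24, 24, 24, 24, 24, 24, 24]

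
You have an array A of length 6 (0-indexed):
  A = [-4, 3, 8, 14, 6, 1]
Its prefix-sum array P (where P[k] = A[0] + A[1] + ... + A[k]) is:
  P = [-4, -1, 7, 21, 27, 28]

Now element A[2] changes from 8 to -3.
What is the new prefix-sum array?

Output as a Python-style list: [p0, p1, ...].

Change: A[2] 8 -> -3, delta = -11
P[k] for k < 2: unchanged (A[2] not included)
P[k] for k >= 2: shift by delta = -11
  P[0] = -4 + 0 = -4
  P[1] = -1 + 0 = -1
  P[2] = 7 + -11 = -4
  P[3] = 21 + -11 = 10
  P[4] = 27 + -11 = 16
  P[5] = 28 + -11 = 17

Answer: [-4, -1, -4, 10, 16, 17]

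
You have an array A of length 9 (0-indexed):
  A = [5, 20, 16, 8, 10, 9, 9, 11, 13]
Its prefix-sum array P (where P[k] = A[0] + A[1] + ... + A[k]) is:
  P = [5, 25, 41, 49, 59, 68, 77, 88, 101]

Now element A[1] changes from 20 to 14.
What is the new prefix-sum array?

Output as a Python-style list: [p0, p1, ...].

Answer: [5, 19, 35, 43, 53, 62, 71, 82, 95]

Derivation:
Change: A[1] 20 -> 14, delta = -6
P[k] for k < 1: unchanged (A[1] not included)
P[k] for k >= 1: shift by delta = -6
  P[0] = 5 + 0 = 5
  P[1] = 25 + -6 = 19
  P[2] = 41 + -6 = 35
  P[3] = 49 + -6 = 43
  P[4] = 59 + -6 = 53
  P[5] = 68 + -6 = 62
  P[6] = 77 + -6 = 71
  P[7] = 88 + -6 = 82
  P[8] = 101 + -6 = 95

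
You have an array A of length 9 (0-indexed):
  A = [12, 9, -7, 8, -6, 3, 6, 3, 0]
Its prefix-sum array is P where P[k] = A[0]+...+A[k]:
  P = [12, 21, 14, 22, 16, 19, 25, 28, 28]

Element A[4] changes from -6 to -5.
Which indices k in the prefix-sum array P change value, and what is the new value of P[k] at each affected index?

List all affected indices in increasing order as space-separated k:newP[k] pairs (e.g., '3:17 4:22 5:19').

Answer: 4:17 5:20 6:26 7:29 8:29

Derivation:
P[k] = A[0] + ... + A[k]
P[k] includes A[4] iff k >= 4
Affected indices: 4, 5, ..., 8; delta = 1
  P[4]: 16 + 1 = 17
  P[5]: 19 + 1 = 20
  P[6]: 25 + 1 = 26
  P[7]: 28 + 1 = 29
  P[8]: 28 + 1 = 29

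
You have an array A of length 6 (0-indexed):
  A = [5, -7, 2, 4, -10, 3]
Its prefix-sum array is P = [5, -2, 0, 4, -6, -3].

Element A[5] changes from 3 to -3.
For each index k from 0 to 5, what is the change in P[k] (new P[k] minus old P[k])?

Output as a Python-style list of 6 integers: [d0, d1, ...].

Element change: A[5] 3 -> -3, delta = -6
For k < 5: P[k] unchanged, delta_P[k] = 0
For k >= 5: P[k] shifts by exactly -6
Delta array: [0, 0, 0, 0, 0, -6]

Answer: [0, 0, 0, 0, 0, -6]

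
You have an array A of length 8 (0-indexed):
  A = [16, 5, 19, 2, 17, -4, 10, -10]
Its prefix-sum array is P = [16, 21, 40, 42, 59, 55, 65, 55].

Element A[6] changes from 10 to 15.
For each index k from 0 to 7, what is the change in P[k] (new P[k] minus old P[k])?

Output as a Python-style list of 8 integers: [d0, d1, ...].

Element change: A[6] 10 -> 15, delta = 5
For k < 6: P[k] unchanged, delta_P[k] = 0
For k >= 6: P[k] shifts by exactly 5
Delta array: [0, 0, 0, 0, 0, 0, 5, 5]

Answer: [0, 0, 0, 0, 0, 0, 5, 5]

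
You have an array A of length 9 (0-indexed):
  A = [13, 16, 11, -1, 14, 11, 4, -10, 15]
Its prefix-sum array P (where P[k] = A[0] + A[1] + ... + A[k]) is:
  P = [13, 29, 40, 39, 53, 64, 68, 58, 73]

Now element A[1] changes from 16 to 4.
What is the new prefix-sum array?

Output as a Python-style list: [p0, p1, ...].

Answer: [13, 17, 28, 27, 41, 52, 56, 46, 61]

Derivation:
Change: A[1] 16 -> 4, delta = -12
P[k] for k < 1: unchanged (A[1] not included)
P[k] for k >= 1: shift by delta = -12
  P[0] = 13 + 0 = 13
  P[1] = 29 + -12 = 17
  P[2] = 40 + -12 = 28
  P[3] = 39 + -12 = 27
  P[4] = 53 + -12 = 41
  P[5] = 64 + -12 = 52
  P[6] = 68 + -12 = 56
  P[7] = 58 + -12 = 46
  P[8] = 73 + -12 = 61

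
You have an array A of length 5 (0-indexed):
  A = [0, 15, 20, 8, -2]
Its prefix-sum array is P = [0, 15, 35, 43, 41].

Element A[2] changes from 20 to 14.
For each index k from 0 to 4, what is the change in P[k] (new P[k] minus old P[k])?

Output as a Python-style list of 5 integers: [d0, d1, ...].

Element change: A[2] 20 -> 14, delta = -6
For k < 2: P[k] unchanged, delta_P[k] = 0
For k >= 2: P[k] shifts by exactly -6
Delta array: [0, 0, -6, -6, -6]

Answer: [0, 0, -6, -6, -6]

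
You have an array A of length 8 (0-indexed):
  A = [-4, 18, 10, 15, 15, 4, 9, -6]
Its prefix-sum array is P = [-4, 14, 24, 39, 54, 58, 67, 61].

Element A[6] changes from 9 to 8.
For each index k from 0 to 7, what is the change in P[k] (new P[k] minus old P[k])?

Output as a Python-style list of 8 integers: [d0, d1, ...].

Answer: [0, 0, 0, 0, 0, 0, -1, -1]

Derivation:
Element change: A[6] 9 -> 8, delta = -1
For k < 6: P[k] unchanged, delta_P[k] = 0
For k >= 6: P[k] shifts by exactly -1
Delta array: [0, 0, 0, 0, 0, 0, -1, -1]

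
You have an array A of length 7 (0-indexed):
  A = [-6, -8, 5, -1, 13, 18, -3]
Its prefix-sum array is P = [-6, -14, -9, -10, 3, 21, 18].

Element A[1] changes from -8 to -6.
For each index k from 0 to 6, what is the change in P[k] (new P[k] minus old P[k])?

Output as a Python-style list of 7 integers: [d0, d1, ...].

Element change: A[1] -8 -> -6, delta = 2
For k < 1: P[k] unchanged, delta_P[k] = 0
For k >= 1: P[k] shifts by exactly 2
Delta array: [0, 2, 2, 2, 2, 2, 2]

Answer: [0, 2, 2, 2, 2, 2, 2]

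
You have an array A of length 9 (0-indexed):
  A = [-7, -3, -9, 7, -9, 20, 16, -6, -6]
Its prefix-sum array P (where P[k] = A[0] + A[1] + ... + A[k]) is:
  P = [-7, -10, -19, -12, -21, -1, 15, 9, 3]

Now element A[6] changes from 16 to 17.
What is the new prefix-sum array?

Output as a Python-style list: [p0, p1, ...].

Answer: [-7, -10, -19, -12, -21, -1, 16, 10, 4]

Derivation:
Change: A[6] 16 -> 17, delta = 1
P[k] for k < 6: unchanged (A[6] not included)
P[k] for k >= 6: shift by delta = 1
  P[0] = -7 + 0 = -7
  P[1] = -10 + 0 = -10
  P[2] = -19 + 0 = -19
  P[3] = -12 + 0 = -12
  P[4] = -21 + 0 = -21
  P[5] = -1 + 0 = -1
  P[6] = 15 + 1 = 16
  P[7] = 9 + 1 = 10
  P[8] = 3 + 1 = 4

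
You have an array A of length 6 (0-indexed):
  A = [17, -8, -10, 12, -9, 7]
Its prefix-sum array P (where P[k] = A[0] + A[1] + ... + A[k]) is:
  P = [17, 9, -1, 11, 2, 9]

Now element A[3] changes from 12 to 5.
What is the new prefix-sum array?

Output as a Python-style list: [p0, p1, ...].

Answer: [17, 9, -1, 4, -5, 2]

Derivation:
Change: A[3] 12 -> 5, delta = -7
P[k] for k < 3: unchanged (A[3] not included)
P[k] for k >= 3: shift by delta = -7
  P[0] = 17 + 0 = 17
  P[1] = 9 + 0 = 9
  P[2] = -1 + 0 = -1
  P[3] = 11 + -7 = 4
  P[4] = 2 + -7 = -5
  P[5] = 9 + -7 = 2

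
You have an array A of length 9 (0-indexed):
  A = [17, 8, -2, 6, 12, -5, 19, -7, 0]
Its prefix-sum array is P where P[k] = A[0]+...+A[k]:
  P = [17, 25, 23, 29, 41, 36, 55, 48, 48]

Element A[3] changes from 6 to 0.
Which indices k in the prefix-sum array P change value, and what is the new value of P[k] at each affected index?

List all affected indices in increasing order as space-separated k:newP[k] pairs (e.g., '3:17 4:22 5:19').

Answer: 3:23 4:35 5:30 6:49 7:42 8:42

Derivation:
P[k] = A[0] + ... + A[k]
P[k] includes A[3] iff k >= 3
Affected indices: 3, 4, ..., 8; delta = -6
  P[3]: 29 + -6 = 23
  P[4]: 41 + -6 = 35
  P[5]: 36 + -6 = 30
  P[6]: 55 + -6 = 49
  P[7]: 48 + -6 = 42
  P[8]: 48 + -6 = 42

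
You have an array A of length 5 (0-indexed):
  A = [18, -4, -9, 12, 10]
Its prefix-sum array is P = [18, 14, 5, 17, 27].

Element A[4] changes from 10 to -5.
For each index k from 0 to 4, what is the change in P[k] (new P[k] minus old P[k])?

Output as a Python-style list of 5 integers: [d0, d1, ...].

Element change: A[4] 10 -> -5, delta = -15
For k < 4: P[k] unchanged, delta_P[k] = 0
For k >= 4: P[k] shifts by exactly -15
Delta array: [0, 0, 0, 0, -15]

Answer: [0, 0, 0, 0, -15]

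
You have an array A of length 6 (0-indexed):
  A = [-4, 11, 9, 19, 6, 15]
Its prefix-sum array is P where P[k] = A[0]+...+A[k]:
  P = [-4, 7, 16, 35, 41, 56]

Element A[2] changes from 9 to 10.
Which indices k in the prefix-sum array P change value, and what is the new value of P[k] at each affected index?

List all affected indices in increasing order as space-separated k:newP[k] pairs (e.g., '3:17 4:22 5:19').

P[k] = A[0] + ... + A[k]
P[k] includes A[2] iff k >= 2
Affected indices: 2, 3, ..., 5; delta = 1
  P[2]: 16 + 1 = 17
  P[3]: 35 + 1 = 36
  P[4]: 41 + 1 = 42
  P[5]: 56 + 1 = 57

Answer: 2:17 3:36 4:42 5:57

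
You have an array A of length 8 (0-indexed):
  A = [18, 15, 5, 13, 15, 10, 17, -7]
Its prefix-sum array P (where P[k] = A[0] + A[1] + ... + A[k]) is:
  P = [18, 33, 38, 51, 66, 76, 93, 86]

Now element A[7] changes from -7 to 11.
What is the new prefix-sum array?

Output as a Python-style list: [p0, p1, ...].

Answer: [18, 33, 38, 51, 66, 76, 93, 104]

Derivation:
Change: A[7] -7 -> 11, delta = 18
P[k] for k < 7: unchanged (A[7] not included)
P[k] for k >= 7: shift by delta = 18
  P[0] = 18 + 0 = 18
  P[1] = 33 + 0 = 33
  P[2] = 38 + 0 = 38
  P[3] = 51 + 0 = 51
  P[4] = 66 + 0 = 66
  P[5] = 76 + 0 = 76
  P[6] = 93 + 0 = 93
  P[7] = 86 + 18 = 104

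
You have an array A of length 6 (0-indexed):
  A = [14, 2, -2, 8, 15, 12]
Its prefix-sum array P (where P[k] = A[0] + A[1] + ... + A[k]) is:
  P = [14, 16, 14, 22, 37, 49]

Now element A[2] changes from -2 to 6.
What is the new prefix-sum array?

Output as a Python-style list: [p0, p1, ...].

Answer: [14, 16, 22, 30, 45, 57]

Derivation:
Change: A[2] -2 -> 6, delta = 8
P[k] for k < 2: unchanged (A[2] not included)
P[k] for k >= 2: shift by delta = 8
  P[0] = 14 + 0 = 14
  P[1] = 16 + 0 = 16
  P[2] = 14 + 8 = 22
  P[3] = 22 + 8 = 30
  P[4] = 37 + 8 = 45
  P[5] = 49 + 8 = 57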